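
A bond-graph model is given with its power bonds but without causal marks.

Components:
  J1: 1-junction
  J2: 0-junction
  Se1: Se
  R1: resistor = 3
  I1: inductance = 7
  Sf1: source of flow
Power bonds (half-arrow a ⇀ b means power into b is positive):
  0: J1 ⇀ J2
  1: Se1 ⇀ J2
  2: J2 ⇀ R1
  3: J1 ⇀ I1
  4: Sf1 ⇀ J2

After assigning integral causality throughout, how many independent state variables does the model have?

β1 →J2  (source Se1 imposes e)
β4 →Sf1  (source Sf1 imposes f)
β0 →J1  (0-jn J2 has e-setter on 1)
β2 →R1  (common-e at J2 fixed by 1)
β3 →I1  (closing 1-jn rule on J1)

1  (I1 all integral)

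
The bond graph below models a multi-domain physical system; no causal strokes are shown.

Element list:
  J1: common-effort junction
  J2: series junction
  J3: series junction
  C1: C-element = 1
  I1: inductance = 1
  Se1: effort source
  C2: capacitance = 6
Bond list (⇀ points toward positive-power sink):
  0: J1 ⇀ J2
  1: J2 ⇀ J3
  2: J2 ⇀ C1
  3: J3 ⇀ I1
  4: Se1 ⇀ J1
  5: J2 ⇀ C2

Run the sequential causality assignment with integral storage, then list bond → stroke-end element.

#4 |J1  (Se1 (Se) sets effort on bond)
#0 |J2  (J1 effort already set via bond 4)
#2 |J2  (prefer integral on C1)
#3 |I1  (prefer integral on I1)
#1 |J3  (J3 flow already set via bond 3)
#5 |J2  (common-f at J2 fixed by 1)

#0 →J2
#1 →J3
#2 →J2
#3 →I1
#4 →J1
#5 →J2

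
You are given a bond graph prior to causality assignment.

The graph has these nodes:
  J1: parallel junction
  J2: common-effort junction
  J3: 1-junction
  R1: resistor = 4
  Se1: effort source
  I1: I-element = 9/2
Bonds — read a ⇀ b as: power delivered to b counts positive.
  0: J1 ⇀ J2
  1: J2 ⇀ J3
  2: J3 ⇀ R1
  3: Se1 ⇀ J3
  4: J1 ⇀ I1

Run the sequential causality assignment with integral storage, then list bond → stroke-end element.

b3 |J3  (Se1 (Se) sets effort on bond)
b4 |I1  (prefer integral on I1)
b0 |J1  (J1 needs exactly one e-in)
b1 |J2  (closing 0-jn rule on J2)
b2 |J3  (J3: bond 1 brought flow, rest push out)

β0 stroke→J1
β1 stroke→J2
β2 stroke→J3
β3 stroke→J3
β4 stroke→I1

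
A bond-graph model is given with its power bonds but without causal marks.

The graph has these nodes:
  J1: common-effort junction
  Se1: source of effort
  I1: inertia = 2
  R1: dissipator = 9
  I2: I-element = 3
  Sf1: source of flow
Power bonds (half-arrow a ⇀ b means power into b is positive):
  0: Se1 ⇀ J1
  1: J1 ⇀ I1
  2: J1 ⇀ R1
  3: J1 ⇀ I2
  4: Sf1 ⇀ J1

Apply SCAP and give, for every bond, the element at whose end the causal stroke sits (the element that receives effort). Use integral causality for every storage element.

#0 →J1  (Se1: effort source, stroke at far end)
#4 →Sf1  (Sf1 fixes flow; stroke at Sf1)
#1 →I1  (J1 effort already set via bond 0)
#2 →R1  (common-e at J1 fixed by 0)
#3 →I2  (common-e at J1 fixed by 0)

#0 stroke→J1
#1 stroke→I1
#2 stroke→R1
#3 stroke→I2
#4 stroke→Sf1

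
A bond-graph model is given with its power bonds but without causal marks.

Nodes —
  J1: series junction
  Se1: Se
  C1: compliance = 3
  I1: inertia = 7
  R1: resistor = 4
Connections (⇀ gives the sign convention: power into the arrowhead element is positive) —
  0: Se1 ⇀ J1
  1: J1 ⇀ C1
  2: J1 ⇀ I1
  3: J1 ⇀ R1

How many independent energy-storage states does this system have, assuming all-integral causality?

β0 stroke→J1  (Se1 (Se) sets effort on bond)
β1 stroke→J1  (C1 outputs effort q/C1)
β2 stroke→I1  (I1 outputs flow p/I1)
β3 stroke→J1  (J1 flow already set via bond 2)

2  (C1, I1 all integral)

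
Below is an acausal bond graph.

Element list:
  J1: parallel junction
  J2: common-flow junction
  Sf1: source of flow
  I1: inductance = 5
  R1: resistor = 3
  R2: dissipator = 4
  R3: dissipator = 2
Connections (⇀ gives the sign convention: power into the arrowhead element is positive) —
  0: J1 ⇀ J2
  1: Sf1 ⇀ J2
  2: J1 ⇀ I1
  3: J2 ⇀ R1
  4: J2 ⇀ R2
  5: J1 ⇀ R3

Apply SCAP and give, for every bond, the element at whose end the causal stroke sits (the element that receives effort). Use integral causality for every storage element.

b0 stroke→J2
b1 stroke→Sf1
b2 stroke→I1
b3 stroke→J2
b4 stroke→J2
b5 stroke→J1

b1 stroke at Sf1  (Sf1 fixes flow; stroke at Sf1)
b0 stroke at J2  (common-f at J2 fixed by 1)
b3 stroke at J2  (1-jn J2 has f-setter on 1)
b4 stroke at J2  (1-jn J2 has f-setter on 1)
b2 stroke at I1  (I1 outputs flow p/I1)
b5 stroke at J1  (J1: last free bond brings effort in)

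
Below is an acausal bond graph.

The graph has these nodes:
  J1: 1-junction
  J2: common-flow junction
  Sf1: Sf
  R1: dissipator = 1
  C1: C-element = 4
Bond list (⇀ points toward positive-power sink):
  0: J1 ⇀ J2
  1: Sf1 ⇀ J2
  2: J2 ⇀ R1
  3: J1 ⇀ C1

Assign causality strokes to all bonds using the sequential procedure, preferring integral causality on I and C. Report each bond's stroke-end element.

bond 1 stroke→Sf1  (Sf1 (Sf) sets flow on bond)
bond 0 stroke→J2  (J2: bond 1 brought flow, rest push out)
bond 2 stroke→J2  (1-jn J2 has f-setter on 1)
bond 3 stroke→J1  (J1 flow already set via bond 0)

bond 0 |J2
bond 1 |Sf1
bond 2 |J2
bond 3 |J1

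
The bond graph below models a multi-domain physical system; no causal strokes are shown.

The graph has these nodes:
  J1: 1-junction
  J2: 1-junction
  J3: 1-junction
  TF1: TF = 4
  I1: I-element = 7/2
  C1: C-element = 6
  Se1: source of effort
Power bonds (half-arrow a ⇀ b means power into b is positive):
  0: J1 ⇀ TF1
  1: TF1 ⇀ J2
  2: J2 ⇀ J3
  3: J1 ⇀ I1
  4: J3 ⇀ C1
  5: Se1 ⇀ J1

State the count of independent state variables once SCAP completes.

2  (C1, I1 all integral)

#5 stroke→J1  (source Se1 imposes e)
#3 stroke→I1  (I1: I, integral causality)
#0 stroke→J1  (1-jn J1 has f-setter on 3)
#1 stroke→TF1  (TF1: transformer flips bond 0)
#2 stroke→J2  (1-jn J2 has f-setter on 1)
#4 stroke→J3  (1-jn J3 has f-setter on 2)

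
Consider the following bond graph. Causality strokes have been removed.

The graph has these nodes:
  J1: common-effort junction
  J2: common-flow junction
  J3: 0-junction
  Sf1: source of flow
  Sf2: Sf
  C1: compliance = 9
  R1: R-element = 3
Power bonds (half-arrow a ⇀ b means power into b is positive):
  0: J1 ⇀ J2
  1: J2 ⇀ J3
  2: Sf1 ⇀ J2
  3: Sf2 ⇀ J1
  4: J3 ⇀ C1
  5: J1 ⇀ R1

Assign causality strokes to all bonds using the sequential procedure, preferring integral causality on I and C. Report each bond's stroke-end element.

#0 stroke→J2
#1 stroke→J2
#2 stroke→Sf1
#3 stroke→Sf2
#4 stroke→J3
#5 stroke→J1

β2 →Sf1  (source Sf1 imposes f)
β3 →Sf2  (source Sf2 imposes f)
β0 →J2  (J2: bond 2 brought flow, rest push out)
β1 →J2  (common-f at J2 fixed by 2)
β4 →J3  (only one effort-in slot at J3)
β5 →J1  (J1 needs exactly one e-in)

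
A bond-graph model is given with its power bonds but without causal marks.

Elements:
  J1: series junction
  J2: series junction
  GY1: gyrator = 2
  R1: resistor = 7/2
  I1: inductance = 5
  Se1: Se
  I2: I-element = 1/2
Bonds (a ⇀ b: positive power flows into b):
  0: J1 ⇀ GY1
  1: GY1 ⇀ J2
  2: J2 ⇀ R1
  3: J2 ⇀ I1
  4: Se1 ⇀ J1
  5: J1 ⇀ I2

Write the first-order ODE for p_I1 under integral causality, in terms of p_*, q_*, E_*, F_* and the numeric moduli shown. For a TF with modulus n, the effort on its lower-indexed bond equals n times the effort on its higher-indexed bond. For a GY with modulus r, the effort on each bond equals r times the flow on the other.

#4 →J1  (source Se1 imposes e)
#3 →I1  (I1 outputs flow p/I1)
#1 →J2  (J2 flow already set via bond 3)
#2 →J2  (J2 flow already set via bond 3)
#0 →J1  (GY1 both-in/both-out from 1)
#5 →I2  (closing 1-jn rule on J1)

dp_I1/dt = -7*p_I1/10 + 4*p_I2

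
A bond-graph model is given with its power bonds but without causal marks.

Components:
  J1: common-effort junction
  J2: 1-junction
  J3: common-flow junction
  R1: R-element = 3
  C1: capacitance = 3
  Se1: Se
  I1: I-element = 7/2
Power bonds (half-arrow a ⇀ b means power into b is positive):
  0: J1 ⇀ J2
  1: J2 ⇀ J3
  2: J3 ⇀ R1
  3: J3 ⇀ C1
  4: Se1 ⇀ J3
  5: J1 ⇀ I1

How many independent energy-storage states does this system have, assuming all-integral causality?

2  (C1, I1 all integral)

#4 stroke→J3  (Se1: effort source, stroke at far end)
#3 stroke→J3  (prefer integral on C1)
#5 stroke→I1  (I1: I, integral causality)
#0 stroke→J1  (closing 0-jn rule on J1)
#1 stroke→J2  (J2 flow already set via bond 0)
#2 stroke→J3  (J3: bond 1 brought flow, rest push out)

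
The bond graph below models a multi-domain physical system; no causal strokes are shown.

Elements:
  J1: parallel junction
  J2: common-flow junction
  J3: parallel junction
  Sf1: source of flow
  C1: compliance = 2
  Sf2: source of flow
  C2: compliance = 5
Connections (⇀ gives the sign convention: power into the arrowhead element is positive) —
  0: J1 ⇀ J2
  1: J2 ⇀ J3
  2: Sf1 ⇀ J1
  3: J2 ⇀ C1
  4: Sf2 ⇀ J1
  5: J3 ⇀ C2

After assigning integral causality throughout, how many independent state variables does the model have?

bond 2 stroke→Sf1  (source Sf1 imposes f)
bond 4 stroke→Sf2  (Sf2 fixes flow; stroke at Sf2)
bond 0 stroke→J1  (J1 needs exactly one e-in)
bond 1 stroke→J2  (J2: bond 0 brought flow, rest push out)
bond 3 stroke→J2  (J2: bond 0 brought flow, rest push out)
bond 5 stroke→J3  (closing 0-jn rule on J3)

2  (C1, C2 all integral)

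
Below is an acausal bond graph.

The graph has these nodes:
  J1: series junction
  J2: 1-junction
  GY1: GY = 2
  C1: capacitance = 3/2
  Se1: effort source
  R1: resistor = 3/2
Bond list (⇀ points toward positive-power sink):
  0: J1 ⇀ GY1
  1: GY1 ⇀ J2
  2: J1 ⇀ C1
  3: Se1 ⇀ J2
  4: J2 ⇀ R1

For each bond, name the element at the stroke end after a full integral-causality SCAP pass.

b0 stroke→GY1
b1 stroke→GY1
b2 stroke→J1
b3 stroke→J2
b4 stroke→J2

#3 stroke→J2  (source Se1 imposes e)
#2 stroke→J1  (C1 integral (e out))
#0 stroke→GY1  (closing 1-jn rule on J1)
#1 stroke→GY1  (GY1: gyrator matches bond 0)
#4 stroke→J2  (1-jn J2 has f-setter on 1)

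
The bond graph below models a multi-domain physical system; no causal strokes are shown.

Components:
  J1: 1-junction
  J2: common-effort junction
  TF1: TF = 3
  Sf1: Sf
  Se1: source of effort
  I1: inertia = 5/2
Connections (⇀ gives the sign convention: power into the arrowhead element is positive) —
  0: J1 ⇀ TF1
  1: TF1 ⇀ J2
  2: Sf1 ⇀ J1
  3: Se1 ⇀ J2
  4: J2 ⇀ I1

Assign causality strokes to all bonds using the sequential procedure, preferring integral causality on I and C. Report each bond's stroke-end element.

b0 |J1
b1 |TF1
b2 |Sf1
b3 |J2
b4 |I1

b2 |Sf1  (Sf1: flow source, stroke at near end)
b3 |J2  (Se1 (Se) sets effort on bond)
b0 |J1  (1-jn J1 has f-setter on 2)
b1 |TF1  (J2 effort already set via bond 3)
b4 |I1  (common-e at J2 fixed by 3)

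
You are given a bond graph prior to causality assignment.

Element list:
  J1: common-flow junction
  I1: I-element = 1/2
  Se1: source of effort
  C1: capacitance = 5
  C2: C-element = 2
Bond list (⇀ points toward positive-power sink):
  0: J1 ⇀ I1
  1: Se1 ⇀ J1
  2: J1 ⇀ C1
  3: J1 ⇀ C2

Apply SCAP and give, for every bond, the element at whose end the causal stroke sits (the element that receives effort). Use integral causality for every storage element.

#0 stroke→I1
#1 stroke→J1
#2 stroke→J1
#3 stroke→J1

β1 stroke at J1  (Se1 fixes effort; stroke away)
β0 stroke at I1  (I1 outputs flow p/I1)
β2 stroke at J1  (1-jn J1 has f-setter on 0)
β3 stroke at J1  (J1 flow already set via bond 0)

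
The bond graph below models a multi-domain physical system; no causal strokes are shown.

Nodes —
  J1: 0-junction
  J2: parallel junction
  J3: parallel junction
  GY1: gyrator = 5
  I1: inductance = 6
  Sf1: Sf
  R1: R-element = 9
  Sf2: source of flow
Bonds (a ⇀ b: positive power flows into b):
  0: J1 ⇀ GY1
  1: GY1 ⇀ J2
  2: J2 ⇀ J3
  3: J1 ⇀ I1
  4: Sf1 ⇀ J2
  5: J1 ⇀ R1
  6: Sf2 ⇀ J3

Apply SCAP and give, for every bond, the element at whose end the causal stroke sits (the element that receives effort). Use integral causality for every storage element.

β0 |J1
β1 |J2
β2 |J3
β3 |I1
β4 |Sf1
β5 |R1
β6 |Sf2

β4 |Sf1  (source Sf1 imposes f)
β6 |Sf2  (Sf2 fixes flow; stroke at Sf2)
β2 |J3  (only one effort-in slot at J3)
β1 |J2  (J2: last free bond brings effort in)
β0 |J1  (through GY1, causality inverts; strokes same side of GY1)
β3 |I1  (J1: bond 0 brought effort, rest push out)
β5 |R1  (common-e at J1 fixed by 0)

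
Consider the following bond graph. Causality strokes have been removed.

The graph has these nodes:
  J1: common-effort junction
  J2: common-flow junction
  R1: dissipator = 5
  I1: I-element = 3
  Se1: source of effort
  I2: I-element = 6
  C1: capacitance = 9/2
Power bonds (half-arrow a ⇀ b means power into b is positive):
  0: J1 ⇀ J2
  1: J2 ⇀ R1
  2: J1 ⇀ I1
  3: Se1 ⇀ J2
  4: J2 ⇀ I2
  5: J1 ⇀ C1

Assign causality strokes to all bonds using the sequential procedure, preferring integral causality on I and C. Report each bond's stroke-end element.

β0 →J2
β1 →J2
β2 →I1
β3 →J2
β4 →I2
β5 →J1

β3 →J2  (Se1: effort source, stroke at far end)
β2 →I1  (I1 outputs flow p/I1)
β4 →I2  (I2 integral (f out))
β0 →J2  (1-jn J2 has f-setter on 4)
β1 →J2  (1-jn J2 has f-setter on 4)
β5 →J1  (J1 needs exactly one e-in)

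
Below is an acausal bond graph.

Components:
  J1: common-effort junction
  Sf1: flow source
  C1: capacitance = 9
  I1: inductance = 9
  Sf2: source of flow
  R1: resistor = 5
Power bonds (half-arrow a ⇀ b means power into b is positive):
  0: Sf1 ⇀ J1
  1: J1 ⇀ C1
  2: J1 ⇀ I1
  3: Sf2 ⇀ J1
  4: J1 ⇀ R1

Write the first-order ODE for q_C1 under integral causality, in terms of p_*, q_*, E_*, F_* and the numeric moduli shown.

β0 →Sf1  (Sf1: flow source, stroke at near end)
β3 →Sf2  (Sf2 fixes flow; stroke at Sf2)
β1 →J1  (C1 integral (e out))
β2 →I1  (J1 effort already set via bond 1)
β4 →R1  (0-jn J1 has e-setter on 1)

dq_C1/dt = F_Sf1 + F_Sf2 - p_I1/9 - q_C1/45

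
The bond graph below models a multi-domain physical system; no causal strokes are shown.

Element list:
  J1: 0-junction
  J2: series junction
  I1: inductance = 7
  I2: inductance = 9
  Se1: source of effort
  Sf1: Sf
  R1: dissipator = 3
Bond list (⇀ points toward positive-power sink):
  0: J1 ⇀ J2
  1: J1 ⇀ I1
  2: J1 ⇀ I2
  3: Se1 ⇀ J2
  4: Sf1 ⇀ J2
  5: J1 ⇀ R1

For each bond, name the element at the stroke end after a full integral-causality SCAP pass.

bond 0 |J2
bond 1 |I1
bond 2 |I2
bond 3 |J2
bond 4 |Sf1
bond 5 |J1

#3 |J2  (source Se1 imposes e)
#4 |Sf1  (Sf1: flow source, stroke at near end)
#0 |J2  (J2 flow already set via bond 4)
#1 |I1  (I1 outputs flow p/I1)
#2 |I2  (I2: I, integral causality)
#5 |J1  (closing 0-jn rule on J1)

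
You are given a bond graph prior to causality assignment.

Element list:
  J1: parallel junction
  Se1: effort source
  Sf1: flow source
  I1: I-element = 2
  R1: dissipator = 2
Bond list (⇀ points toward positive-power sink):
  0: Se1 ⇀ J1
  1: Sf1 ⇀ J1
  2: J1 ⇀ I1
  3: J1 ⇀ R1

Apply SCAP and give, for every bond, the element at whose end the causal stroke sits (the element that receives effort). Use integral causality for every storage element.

bond 0 |J1
bond 1 |Sf1
bond 2 |I1
bond 3 |R1

bond 0 stroke→J1  (Se1 (Se) sets effort on bond)
bond 1 stroke→Sf1  (Sf1: flow source, stroke at near end)
bond 2 stroke→I1  (0-jn J1 has e-setter on 0)
bond 3 stroke→R1  (J1: bond 0 brought effort, rest push out)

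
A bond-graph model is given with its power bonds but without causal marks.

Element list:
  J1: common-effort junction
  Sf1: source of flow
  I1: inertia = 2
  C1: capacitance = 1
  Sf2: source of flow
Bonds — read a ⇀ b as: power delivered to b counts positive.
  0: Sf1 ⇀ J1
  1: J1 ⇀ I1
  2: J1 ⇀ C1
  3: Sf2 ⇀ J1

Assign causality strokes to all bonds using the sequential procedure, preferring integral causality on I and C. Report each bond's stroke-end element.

#0 stroke at Sf1  (Sf1: flow source, stroke at near end)
#3 stroke at Sf2  (source Sf2 imposes f)
#1 stroke at I1  (I1 outputs flow p/I1)
#2 stroke at J1  (only one effort-in slot at J1)

#0 stroke→Sf1
#1 stroke→I1
#2 stroke→J1
#3 stroke→Sf2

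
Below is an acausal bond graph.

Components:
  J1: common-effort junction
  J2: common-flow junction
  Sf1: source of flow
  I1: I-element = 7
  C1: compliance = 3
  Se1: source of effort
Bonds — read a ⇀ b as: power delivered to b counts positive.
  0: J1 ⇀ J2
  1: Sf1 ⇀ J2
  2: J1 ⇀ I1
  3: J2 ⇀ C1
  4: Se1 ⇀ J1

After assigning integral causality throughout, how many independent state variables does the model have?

#1 stroke at Sf1  (Sf1 fixes flow; stroke at Sf1)
#4 stroke at J1  (source Se1 imposes e)
#0 stroke at J2  (J1: bond 4 brought effort, rest push out)
#2 stroke at I1  (J1 effort already set via bond 4)
#3 stroke at J2  (J2 flow already set via bond 1)

2  (C1, I1 all integral)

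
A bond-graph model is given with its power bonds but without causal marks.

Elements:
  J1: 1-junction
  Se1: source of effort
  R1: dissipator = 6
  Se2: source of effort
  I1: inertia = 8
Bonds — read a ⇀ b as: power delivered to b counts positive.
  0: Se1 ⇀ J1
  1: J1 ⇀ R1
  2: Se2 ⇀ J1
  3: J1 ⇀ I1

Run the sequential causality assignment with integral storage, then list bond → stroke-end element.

bond 0 |J1
bond 1 |J1
bond 2 |J1
bond 3 |I1

b0 |J1  (Se1 (Se) sets effort on bond)
b2 |J1  (source Se2 imposes e)
b3 |I1  (I1: I, integral causality)
b1 |J1  (common-f at J1 fixed by 3)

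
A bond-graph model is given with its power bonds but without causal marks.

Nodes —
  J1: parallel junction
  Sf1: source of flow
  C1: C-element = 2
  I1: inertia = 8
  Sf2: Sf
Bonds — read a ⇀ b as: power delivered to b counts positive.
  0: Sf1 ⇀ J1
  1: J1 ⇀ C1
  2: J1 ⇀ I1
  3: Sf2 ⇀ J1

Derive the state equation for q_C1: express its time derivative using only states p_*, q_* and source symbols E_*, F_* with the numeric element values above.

β0 |Sf1  (Sf1 fixes flow; stroke at Sf1)
β3 |Sf2  (Sf2 fixes flow; stroke at Sf2)
β1 |J1  (C1 integral (e out))
β2 |I1  (0-jn J1 has e-setter on 1)

dq_C1/dt = F_Sf1 + F_Sf2 - p_I1/8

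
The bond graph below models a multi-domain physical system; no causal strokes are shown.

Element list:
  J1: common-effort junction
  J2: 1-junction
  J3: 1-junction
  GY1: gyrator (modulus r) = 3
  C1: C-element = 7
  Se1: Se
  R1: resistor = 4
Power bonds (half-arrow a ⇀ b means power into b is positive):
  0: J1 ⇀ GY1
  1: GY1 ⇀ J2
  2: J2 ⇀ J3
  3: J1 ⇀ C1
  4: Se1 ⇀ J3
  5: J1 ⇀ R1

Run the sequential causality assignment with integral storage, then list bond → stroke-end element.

bond 0 |GY1
bond 1 |GY1
bond 2 |J2
bond 3 |J1
bond 4 |J3
bond 5 |R1

bond 4 stroke→J3  (source Se1 imposes e)
bond 2 stroke→J2  (J3 needs exactly one f-in)
bond 1 stroke→GY1  (J2: last free bond brings flow in)
bond 0 stroke→GY1  (GY1: gyrator matches bond 1)
bond 3 stroke→J1  (prefer integral on C1)
bond 5 stroke→R1  (0-jn J1 has e-setter on 3)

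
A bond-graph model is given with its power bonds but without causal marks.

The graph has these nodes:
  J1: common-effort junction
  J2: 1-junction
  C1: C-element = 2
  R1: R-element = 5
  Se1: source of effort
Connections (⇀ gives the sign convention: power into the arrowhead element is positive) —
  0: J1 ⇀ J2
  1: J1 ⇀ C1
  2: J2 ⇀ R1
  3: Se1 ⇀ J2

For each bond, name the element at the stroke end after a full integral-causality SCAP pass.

b0 stroke→J2
b1 stroke→J1
b2 stroke→R1
b3 stroke→J2

b3 stroke at J2  (Se1 (Se) sets effort on bond)
b1 stroke at J1  (prefer integral on C1)
b0 stroke at J2  (J1: bond 1 brought effort, rest push out)
b2 stroke at R1  (closing 1-jn rule on J2)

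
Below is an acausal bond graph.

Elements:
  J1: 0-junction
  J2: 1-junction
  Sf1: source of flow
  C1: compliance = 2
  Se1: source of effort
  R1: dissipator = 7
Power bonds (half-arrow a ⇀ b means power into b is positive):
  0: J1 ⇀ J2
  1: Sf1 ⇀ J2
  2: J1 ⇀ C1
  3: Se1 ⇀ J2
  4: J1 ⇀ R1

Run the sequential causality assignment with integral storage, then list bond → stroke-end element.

bond 0 stroke at J2
bond 1 stroke at Sf1
bond 2 stroke at J1
bond 3 stroke at J2
bond 4 stroke at R1

β1 →Sf1  (Sf1: flow source, stroke at near end)
β3 →J2  (Se1: effort source, stroke at far end)
β0 →J2  (1-jn J2 has f-setter on 1)
β2 →J1  (C1 outputs effort q/C1)
β4 →R1  (0-jn J1 has e-setter on 2)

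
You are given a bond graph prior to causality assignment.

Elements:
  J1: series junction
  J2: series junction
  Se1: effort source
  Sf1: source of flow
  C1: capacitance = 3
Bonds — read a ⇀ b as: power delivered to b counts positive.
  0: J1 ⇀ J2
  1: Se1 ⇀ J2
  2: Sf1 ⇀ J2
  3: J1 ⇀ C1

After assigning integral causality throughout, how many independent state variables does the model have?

1  (C1 all integral)

b1 stroke→J2  (Se1: effort source, stroke at far end)
b2 stroke→Sf1  (Sf1 (Sf) sets flow on bond)
b0 stroke→J2  (J2 flow already set via bond 2)
b3 stroke→J1  (J1 flow already set via bond 0)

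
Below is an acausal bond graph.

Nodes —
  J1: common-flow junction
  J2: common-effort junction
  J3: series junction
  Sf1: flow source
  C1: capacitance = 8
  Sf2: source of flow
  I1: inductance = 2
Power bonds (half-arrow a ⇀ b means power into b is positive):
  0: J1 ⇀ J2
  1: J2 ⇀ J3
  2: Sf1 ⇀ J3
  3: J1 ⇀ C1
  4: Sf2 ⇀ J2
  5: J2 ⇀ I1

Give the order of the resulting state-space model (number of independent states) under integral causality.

bond 2 |Sf1  (Sf1: flow source, stroke at near end)
bond 4 |Sf2  (source Sf2 imposes f)
bond 1 |J3  (1-jn J3 has f-setter on 2)
bond 3 |J1  (prefer integral on C1)
bond 0 |J2  (only one flow-in slot at J1)
bond 5 |I1  (J2: bond 0 brought effort, rest push out)

2  (C1, I1 all integral)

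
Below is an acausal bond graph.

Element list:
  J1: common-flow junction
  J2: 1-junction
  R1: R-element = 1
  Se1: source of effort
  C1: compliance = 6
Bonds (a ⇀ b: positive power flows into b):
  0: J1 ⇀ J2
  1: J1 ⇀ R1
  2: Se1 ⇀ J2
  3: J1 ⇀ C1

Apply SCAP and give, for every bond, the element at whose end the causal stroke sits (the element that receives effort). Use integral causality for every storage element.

β2 |J2  (source Se1 imposes e)
β0 |J1  (closing 1-jn rule on J2)
β3 |J1  (C1: C, integral causality)
β1 |R1  (J1: last free bond brings flow in)

b0 |J1
b1 |R1
b2 |J2
b3 |J1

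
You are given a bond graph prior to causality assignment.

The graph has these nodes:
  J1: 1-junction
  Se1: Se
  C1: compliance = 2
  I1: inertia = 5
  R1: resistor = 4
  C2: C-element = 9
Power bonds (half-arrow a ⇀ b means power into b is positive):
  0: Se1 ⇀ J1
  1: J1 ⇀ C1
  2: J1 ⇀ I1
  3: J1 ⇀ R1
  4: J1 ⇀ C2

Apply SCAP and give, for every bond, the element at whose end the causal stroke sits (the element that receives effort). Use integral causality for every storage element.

#0 stroke→J1  (Se1: effort source, stroke at far end)
#1 stroke→J1  (prefer integral on C1)
#2 stroke→I1  (prefer integral on I1)
#3 stroke→J1  (1-jn J1 has f-setter on 2)
#4 stroke→J1  (J1: bond 2 brought flow, rest push out)

bond 0 stroke at J1
bond 1 stroke at J1
bond 2 stroke at I1
bond 3 stroke at J1
bond 4 stroke at J1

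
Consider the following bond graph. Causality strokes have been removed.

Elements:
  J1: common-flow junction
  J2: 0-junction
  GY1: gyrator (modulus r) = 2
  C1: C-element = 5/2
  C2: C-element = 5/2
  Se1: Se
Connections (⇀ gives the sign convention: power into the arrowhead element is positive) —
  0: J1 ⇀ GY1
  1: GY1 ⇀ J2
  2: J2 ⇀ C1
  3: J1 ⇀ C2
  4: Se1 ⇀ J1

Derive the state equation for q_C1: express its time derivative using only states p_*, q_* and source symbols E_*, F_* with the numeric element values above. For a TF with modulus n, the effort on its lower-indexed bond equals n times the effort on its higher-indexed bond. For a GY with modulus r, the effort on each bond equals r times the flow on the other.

dq_C1/dt = E_Se1/2 - q_C2/5

#4 |J1  (source Se1 imposes e)
#2 |J2  (C1: C, integral causality)
#1 |GY1  (J2 effort already set via bond 2)
#0 |GY1  (through GY1, causality inverts; strokes same side of GY1)
#3 |J1  (J1: bond 0 brought flow, rest push out)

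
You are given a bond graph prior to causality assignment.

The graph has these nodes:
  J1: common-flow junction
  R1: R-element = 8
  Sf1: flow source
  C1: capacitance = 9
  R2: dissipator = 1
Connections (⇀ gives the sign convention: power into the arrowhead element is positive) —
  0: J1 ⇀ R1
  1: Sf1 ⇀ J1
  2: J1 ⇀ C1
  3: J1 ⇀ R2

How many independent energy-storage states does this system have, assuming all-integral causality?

1  (C1 all integral)

#1 |Sf1  (source Sf1 imposes f)
#0 |J1  (J1 flow already set via bond 1)
#2 |J1  (common-f at J1 fixed by 1)
#3 |J1  (1-jn J1 has f-setter on 1)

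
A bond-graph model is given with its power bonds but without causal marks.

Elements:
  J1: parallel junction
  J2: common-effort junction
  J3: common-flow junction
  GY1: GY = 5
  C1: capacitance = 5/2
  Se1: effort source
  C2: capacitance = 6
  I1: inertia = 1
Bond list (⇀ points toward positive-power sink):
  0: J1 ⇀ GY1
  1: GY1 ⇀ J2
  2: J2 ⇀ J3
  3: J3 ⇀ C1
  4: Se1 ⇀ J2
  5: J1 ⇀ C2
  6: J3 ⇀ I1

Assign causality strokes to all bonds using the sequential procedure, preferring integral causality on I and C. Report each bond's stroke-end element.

#4 →J2  (source Se1 imposes e)
#1 →GY1  (0-jn J2 has e-setter on 4)
#2 →J3  (J2 effort already set via bond 4)
#0 →GY1  (through GY1, causality inverts; strokes same side of GY1)
#5 →J1  (J1: last free bond brings effort in)
#3 →J3  (C1 outputs effort q/C1)
#6 →I1  (J3 needs exactly one f-in)

β0 |GY1
β1 |GY1
β2 |J3
β3 |J3
β4 |J2
β5 |J1
β6 |I1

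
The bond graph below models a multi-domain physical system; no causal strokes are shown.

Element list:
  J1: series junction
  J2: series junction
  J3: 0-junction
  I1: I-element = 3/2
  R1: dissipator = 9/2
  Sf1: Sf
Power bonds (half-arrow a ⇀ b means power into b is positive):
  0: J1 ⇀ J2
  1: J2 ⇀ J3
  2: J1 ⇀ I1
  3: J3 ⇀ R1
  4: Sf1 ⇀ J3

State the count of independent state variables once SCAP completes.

1  (I1 all integral)

#4 stroke at Sf1  (Sf1 fixes flow; stroke at Sf1)
#2 stroke at I1  (I1 integral (f out))
#0 stroke at J1  (J1 flow already set via bond 2)
#1 stroke at J2  (J2: bond 0 brought flow, rest push out)
#3 stroke at J3  (closing 0-jn rule on J3)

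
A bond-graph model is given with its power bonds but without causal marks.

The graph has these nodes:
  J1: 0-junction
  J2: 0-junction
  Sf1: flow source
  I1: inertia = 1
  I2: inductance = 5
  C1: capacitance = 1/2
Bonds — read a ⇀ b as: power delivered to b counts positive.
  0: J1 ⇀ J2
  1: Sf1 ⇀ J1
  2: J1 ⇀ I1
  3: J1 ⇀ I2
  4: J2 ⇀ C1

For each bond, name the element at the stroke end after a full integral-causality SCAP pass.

#0 →J1
#1 →Sf1
#2 →I1
#3 →I2
#4 →J2

β1 |Sf1  (Sf1 fixes flow; stroke at Sf1)
β2 |I1  (I1 integral (f out))
β3 |I2  (I2 integral (f out))
β0 |J1  (closing 0-jn rule on J1)
β4 |J2  (J2 needs exactly one e-in)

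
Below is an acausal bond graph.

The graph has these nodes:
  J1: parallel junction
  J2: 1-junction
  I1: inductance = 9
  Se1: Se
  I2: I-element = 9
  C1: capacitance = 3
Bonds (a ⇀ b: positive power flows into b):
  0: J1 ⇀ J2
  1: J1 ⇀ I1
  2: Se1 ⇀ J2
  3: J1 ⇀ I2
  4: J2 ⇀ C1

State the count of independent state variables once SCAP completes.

3  (C1, I1, I2 all integral)

b2 stroke→J2  (Se1 (Se) sets effort on bond)
b1 stroke→I1  (prefer integral on I1)
b3 stroke→I2  (I2 outputs flow p/I2)
b0 stroke→J1  (J1: last free bond brings effort in)
b4 stroke→J2  (common-f at J2 fixed by 0)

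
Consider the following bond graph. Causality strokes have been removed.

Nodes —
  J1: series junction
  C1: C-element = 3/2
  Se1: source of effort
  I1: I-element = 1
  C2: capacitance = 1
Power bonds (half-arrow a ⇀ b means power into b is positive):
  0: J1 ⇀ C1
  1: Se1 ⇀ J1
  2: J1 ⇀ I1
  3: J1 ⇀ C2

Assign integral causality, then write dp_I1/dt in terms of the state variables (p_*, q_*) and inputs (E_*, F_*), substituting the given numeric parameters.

bond 1 |J1  (source Se1 imposes e)
bond 0 |J1  (C1 integral (e out))
bond 2 |I1  (I1 integral (f out))
bond 3 |J1  (J1: bond 2 brought flow, rest push out)

dp_I1/dt = E_Se1 - 2*q_C1/3 - q_C2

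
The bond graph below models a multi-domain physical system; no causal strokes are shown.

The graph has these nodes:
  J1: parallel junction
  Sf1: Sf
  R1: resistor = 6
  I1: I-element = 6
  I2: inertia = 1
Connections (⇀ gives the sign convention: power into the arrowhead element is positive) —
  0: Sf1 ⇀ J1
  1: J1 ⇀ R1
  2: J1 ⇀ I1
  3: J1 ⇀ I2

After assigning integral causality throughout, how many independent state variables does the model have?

2  (I1, I2 all integral)

bond 0 |Sf1  (source Sf1 imposes f)
bond 2 |I1  (prefer integral on I1)
bond 3 |I2  (prefer integral on I2)
bond 1 |J1  (J1 needs exactly one e-in)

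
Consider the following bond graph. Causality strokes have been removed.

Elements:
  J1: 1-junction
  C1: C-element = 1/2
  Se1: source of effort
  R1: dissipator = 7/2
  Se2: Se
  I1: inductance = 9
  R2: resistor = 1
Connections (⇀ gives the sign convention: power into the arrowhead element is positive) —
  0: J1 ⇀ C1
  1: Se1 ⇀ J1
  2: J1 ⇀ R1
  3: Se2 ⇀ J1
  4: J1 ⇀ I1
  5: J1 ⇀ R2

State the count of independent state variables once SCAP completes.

2  (C1, I1 all integral)

b1 stroke at J1  (Se1 fixes effort; stroke away)
b3 stroke at J1  (source Se2 imposes e)
b0 stroke at J1  (C1 integral (e out))
b4 stroke at I1  (prefer integral on I1)
b2 stroke at J1  (1-jn J1 has f-setter on 4)
b5 stroke at J1  (common-f at J1 fixed by 4)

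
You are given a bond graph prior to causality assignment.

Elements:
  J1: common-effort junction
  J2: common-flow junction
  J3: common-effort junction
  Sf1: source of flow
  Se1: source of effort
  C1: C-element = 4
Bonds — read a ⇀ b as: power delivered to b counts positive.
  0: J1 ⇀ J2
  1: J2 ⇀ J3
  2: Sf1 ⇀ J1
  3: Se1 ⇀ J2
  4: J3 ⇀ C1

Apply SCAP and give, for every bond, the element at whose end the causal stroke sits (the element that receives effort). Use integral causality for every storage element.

β2 stroke→Sf1  (Sf1 (Sf) sets flow on bond)
β3 stroke→J2  (source Se1 imposes e)
β0 stroke→J1  (closing 0-jn rule on J1)
β1 stroke→J2  (J2 flow already set via bond 0)
β4 stroke→J3  (J3: last free bond brings effort in)

#0 stroke at J1
#1 stroke at J2
#2 stroke at Sf1
#3 stroke at J2
#4 stroke at J3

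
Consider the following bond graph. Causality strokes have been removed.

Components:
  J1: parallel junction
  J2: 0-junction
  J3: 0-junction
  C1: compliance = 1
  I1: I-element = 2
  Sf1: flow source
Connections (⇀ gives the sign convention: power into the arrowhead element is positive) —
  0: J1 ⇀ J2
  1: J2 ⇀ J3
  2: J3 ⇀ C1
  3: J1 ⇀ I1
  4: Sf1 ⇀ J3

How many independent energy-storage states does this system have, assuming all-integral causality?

bond 4 stroke→Sf1  (Sf1: flow source, stroke at near end)
bond 2 stroke→J3  (C1 integral (e out))
bond 1 stroke→J2  (0-jn J3 has e-setter on 2)
bond 0 stroke→J1  (common-e at J2 fixed by 1)
bond 3 stroke→I1  (J1 effort already set via bond 0)

2  (C1, I1 all integral)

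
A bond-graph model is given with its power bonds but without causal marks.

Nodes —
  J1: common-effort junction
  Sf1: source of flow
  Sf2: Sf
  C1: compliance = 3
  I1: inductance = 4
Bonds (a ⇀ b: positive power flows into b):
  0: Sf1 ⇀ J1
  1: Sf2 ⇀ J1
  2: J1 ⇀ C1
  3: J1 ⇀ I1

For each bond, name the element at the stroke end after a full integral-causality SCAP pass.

β0 stroke at Sf1
β1 stroke at Sf2
β2 stroke at J1
β3 stroke at I1

β0 stroke at Sf1  (Sf1: flow source, stroke at near end)
β1 stroke at Sf2  (Sf2 fixes flow; stroke at Sf2)
β2 stroke at J1  (C1 outputs effort q/C1)
β3 stroke at I1  (J1: bond 2 brought effort, rest push out)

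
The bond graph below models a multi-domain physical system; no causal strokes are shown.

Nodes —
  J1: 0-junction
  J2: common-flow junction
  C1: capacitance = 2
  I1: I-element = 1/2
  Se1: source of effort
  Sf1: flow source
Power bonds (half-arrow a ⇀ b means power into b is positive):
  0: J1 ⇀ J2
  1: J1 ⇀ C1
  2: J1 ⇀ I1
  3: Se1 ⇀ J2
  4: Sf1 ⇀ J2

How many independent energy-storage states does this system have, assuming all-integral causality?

β3 stroke at J2  (source Se1 imposes e)
β4 stroke at Sf1  (Sf1: flow source, stroke at near end)
β0 stroke at J2  (1-jn J2 has f-setter on 4)
β1 stroke at J1  (C1 outputs effort q/C1)
β2 stroke at I1  (J1: bond 1 brought effort, rest push out)

2  (C1, I1 all integral)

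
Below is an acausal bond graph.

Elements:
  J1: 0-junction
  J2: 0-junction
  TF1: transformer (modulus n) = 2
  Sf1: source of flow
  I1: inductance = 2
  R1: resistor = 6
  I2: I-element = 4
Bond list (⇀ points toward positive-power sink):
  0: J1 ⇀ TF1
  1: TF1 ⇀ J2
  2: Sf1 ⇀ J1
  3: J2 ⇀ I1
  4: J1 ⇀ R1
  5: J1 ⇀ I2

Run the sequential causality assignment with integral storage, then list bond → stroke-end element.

b2 |Sf1  (source Sf1 imposes f)
b3 |I1  (prefer integral on I1)
b1 |J2  (J2: last free bond brings effort in)
b0 |TF1  (TF TF1: opposite of bond 1)
b5 |I2  (I2 outputs flow p/I2)
b4 |J1  (closing 0-jn rule on J1)

β0 stroke→TF1
β1 stroke→J2
β2 stroke→Sf1
β3 stroke→I1
β4 stroke→J1
β5 stroke→I2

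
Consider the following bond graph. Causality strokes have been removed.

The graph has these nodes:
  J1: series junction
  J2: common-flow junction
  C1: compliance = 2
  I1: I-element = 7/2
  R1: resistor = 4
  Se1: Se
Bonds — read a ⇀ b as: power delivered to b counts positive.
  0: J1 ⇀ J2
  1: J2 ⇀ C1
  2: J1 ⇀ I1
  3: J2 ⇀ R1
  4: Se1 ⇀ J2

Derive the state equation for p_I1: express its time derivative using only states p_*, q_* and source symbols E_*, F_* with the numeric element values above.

β4 →J2  (Se1 fixes effort; stroke away)
β1 →J2  (prefer integral on C1)
β2 →I1  (I1 outputs flow p/I1)
β0 →J1  (common-f at J1 fixed by 2)
β3 →J2  (1-jn J2 has f-setter on 0)

dp_I1/dt = E_Se1 - 8*p_I1/7 - q_C1/2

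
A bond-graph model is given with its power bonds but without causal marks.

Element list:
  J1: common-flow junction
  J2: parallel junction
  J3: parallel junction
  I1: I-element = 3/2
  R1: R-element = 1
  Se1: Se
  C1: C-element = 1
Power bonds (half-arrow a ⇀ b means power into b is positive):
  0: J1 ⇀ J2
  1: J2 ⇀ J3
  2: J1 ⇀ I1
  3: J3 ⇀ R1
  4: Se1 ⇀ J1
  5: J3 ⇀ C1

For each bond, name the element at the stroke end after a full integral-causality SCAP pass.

b4 |J1  (source Se1 imposes e)
b2 |I1  (I1: I, integral causality)
b0 |J1  (J1: bond 2 brought flow, rest push out)
b1 |J2  (only one effort-in slot at J2)
b5 |J3  (C1 integral (e out))
b3 |R1  (J3: bond 5 brought effort, rest push out)

#0 |J1
#1 |J2
#2 |I1
#3 |R1
#4 |J1
#5 |J3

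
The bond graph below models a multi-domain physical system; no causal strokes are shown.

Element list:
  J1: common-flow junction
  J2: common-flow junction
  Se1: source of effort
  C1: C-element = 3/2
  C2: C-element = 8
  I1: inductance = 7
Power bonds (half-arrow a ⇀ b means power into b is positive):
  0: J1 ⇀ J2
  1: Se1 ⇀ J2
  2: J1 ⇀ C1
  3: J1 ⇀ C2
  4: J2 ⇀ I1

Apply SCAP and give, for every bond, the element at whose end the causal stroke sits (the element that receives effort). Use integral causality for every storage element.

bond 1 stroke at J2  (Se1 fixes effort; stroke away)
bond 2 stroke at J1  (C1 outputs effort q/C1)
bond 3 stroke at J1  (C2 integral (e out))
bond 0 stroke at J2  (J1: last free bond brings flow in)
bond 4 stroke at I1  (closing 1-jn rule on J2)

bond 0 stroke at J2
bond 1 stroke at J2
bond 2 stroke at J1
bond 3 stroke at J1
bond 4 stroke at I1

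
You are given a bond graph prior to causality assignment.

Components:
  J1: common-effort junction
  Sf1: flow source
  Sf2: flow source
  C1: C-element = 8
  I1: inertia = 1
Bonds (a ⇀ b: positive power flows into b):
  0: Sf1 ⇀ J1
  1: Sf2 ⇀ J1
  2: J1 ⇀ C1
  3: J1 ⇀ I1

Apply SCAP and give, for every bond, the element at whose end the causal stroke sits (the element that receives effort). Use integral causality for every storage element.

β0 →Sf1  (Sf1 fixes flow; stroke at Sf1)
β1 →Sf2  (Sf2: flow source, stroke at near end)
β2 →J1  (C1 integral (e out))
β3 →I1  (0-jn J1 has e-setter on 2)

#0 stroke at Sf1
#1 stroke at Sf2
#2 stroke at J1
#3 stroke at I1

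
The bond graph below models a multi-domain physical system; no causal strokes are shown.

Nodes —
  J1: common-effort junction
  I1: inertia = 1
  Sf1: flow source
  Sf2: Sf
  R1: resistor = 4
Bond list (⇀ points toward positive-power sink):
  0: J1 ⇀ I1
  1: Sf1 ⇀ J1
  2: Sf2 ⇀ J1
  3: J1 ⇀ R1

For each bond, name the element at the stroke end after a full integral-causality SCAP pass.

b1 →Sf1  (Sf1 (Sf) sets flow on bond)
b2 →Sf2  (Sf2 fixes flow; stroke at Sf2)
b0 →I1  (I1 integral (f out))
b3 →J1  (only one effort-in slot at J1)

β0 →I1
β1 →Sf1
β2 →Sf2
β3 →J1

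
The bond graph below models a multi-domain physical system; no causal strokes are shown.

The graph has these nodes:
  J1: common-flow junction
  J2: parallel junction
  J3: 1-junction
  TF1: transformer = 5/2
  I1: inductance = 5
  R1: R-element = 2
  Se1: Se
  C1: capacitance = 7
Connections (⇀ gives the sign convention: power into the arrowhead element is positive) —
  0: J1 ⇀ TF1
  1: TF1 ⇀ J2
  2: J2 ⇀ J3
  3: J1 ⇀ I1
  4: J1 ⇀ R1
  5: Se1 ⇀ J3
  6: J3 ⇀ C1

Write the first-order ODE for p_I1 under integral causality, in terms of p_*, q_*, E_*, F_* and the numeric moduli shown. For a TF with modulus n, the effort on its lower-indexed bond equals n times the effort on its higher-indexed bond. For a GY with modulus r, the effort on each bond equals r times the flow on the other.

dp_I1/dt = 5*E_Se1/2 - 2*p_I1/5 - 5*q_C1/14

β5 →J3  (Se1 fixes effort; stroke away)
β3 →I1  (prefer integral on I1)
β0 →J1  (J1 flow already set via bond 3)
β4 →J1  (1-jn J1 has f-setter on 3)
β1 →TF1  (TF TF1: opposite of bond 0)
β2 →J2  (only one effort-in slot at J2)
β6 →J3  (J3: bond 2 brought flow, rest push out)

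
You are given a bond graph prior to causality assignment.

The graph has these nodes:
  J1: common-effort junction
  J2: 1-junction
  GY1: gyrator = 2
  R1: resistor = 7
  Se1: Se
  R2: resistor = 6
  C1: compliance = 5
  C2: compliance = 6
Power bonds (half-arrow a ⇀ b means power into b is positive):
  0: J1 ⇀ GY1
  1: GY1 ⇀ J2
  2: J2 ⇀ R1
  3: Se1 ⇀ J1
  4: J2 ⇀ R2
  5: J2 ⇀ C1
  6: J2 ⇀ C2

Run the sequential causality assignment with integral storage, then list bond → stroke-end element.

β3 |J1  (Se1: effort source, stroke at far end)
β0 |GY1  (J1 effort already set via bond 3)
β1 |GY1  (through GY1, causality inverts; strokes same side of GY1)
β2 |J2  (J2: bond 1 brought flow, rest push out)
β4 |J2  (J2 flow already set via bond 1)
β5 |J2  (1-jn J2 has f-setter on 1)
β6 |J2  (J2 flow already set via bond 1)

bond 0 →GY1
bond 1 →GY1
bond 2 →J2
bond 3 →J1
bond 4 →J2
bond 5 →J2
bond 6 →J2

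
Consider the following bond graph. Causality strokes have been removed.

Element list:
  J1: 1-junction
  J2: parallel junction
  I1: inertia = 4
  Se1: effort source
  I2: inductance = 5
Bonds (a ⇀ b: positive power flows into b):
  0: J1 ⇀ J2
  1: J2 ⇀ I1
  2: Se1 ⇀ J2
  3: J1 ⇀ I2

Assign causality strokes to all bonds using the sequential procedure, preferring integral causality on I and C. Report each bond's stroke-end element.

β2 →J2  (Se1 fixes effort; stroke away)
β0 →J1  (common-e at J2 fixed by 2)
β1 →I1  (0-jn J2 has e-setter on 2)
β3 →I2  (only one flow-in slot at J1)

#0 |J1
#1 |I1
#2 |J2
#3 |I2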